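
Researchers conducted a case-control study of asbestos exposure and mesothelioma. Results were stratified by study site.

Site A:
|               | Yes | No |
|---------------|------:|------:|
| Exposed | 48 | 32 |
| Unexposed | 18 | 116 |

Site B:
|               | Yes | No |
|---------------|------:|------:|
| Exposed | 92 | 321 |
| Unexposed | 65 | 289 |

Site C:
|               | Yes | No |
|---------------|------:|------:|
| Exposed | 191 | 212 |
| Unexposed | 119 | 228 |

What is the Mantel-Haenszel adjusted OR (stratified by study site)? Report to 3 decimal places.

OR_MH = Σ(aᵢdᵢ/nᵢ) / Σ(bᵢcᵢ/nᵢ), where nᵢ is the stratum total.
Stratum 1 (Site A): n = 214; a·d/n = 48·116/214 = 26.0187; b·c/n = 32·18/214 = 2.6916
Stratum 2 (Site B): n = 767; a·d/n = 92·289/767 = 34.6649; b·c/n = 321·65/767 = 27.2034
Stratum 3 (Site C): n = 750; a·d/n = 191·228/750 = 58.0640; b·c/n = 212·119/750 = 33.6373
OR_MH = (26.0187 + 34.6649 + 58.0640) / (2.6916 + 27.2034 + 33.6373) = 118.7476 / 63.5323 = 1.86909

1.869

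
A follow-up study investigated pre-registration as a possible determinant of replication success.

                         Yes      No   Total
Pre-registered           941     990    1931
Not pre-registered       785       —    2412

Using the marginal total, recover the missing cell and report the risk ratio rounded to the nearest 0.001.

1.497

The missing cell is in the unexposed row: 2412 − 785 = 1627.
So a = 941, b = 990, c = 785, d = 1627.
RR = [a/(a+b)] / [c/(c+d)] = (941/1931) / (785/2412) = 0.48731/0.32546 = 1.49732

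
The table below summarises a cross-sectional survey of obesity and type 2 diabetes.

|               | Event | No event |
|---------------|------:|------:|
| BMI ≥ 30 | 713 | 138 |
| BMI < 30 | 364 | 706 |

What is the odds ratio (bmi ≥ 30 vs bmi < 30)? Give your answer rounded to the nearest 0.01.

Cells: a = 713, b = 138, c = 364, d = 706.
OR = (a·d)/(b·c) = (713 × 706) / (138 × 364) = 503378 / 50232 = 10.02106
The odds of type 2 diabetes are about 10.02 times as high in the bmi ≥ 30 group.

10.02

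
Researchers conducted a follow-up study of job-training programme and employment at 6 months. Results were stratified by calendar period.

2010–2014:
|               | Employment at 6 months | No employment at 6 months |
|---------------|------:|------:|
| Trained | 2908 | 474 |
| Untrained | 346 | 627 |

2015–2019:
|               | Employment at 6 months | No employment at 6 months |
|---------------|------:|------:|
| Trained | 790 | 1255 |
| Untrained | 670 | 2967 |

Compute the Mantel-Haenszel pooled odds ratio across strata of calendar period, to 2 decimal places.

OR_MH = Σ(aᵢdᵢ/nᵢ) / Σ(bᵢcᵢ/nᵢ), where nᵢ is the stratum total.
Stratum 1 (2010–2014): n = 4355; a·d/n = 2908·627/4355 = 418.6719; b·c/n = 474·346/4355 = 37.6588
Stratum 2 (2015–2019): n = 5682; a·d/n = 790·2967/5682 = 412.5185; b·c/n = 1255·670/5682 = 147.9849
OR_MH = (418.6719 + 412.5185) / (37.6588 + 147.9849) = 831.1904 / 185.6436 = 4.47734

4.48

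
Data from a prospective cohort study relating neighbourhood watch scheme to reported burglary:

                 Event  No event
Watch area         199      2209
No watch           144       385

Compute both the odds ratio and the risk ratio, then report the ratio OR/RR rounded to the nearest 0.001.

0.793

Cells: a = 199, b = 2209, c = 144, d = 385.
OR = (199·385)/(2209·144) = 76615/318096 = 0.24085
Risk in exposed = 199/2408 = 0.08264; risk in unexposed = 144/529 = 0.27221; RR = 0.30359
OR/RR = 0.24085 / 0.30359 = 0.79335
The outcome is not rare, so the OR lies further from 1 than the RR.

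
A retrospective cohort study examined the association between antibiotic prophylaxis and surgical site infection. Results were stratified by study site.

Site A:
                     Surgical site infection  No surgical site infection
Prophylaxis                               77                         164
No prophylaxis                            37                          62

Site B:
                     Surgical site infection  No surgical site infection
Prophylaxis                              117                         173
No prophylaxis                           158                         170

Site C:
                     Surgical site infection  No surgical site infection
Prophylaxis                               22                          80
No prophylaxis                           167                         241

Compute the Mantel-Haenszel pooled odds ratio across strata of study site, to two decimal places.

OR_MH = Σ(aᵢdᵢ/nᵢ) / Σ(bᵢcᵢ/nᵢ), where nᵢ is the stratum total.
Stratum 1 (Site A): n = 340; a·d/n = 77·62/340 = 14.0412; b·c/n = 164·37/340 = 17.8471
Stratum 2 (Site B): n = 618; a·d/n = 117·170/618 = 32.1845; b·c/n = 173·158/618 = 44.2298
Stratum 3 (Site C): n = 510; a·d/n = 22·241/510 = 10.3961; b·c/n = 80·167/510 = 26.1961
OR_MH = (14.0412 + 32.1845 + 10.3961) / (17.8471 + 44.2298 + 26.1961) = 56.6217 / 88.2729 = 0.64144

0.64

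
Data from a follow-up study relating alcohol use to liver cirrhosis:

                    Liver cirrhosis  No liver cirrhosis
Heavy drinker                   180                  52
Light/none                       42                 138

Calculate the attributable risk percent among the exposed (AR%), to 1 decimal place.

Cells: a = 180, b = 52, c = 42, d = 138.
Risk in exposed = 180/232 = 0.77586; risk in unexposed = 42/180 = 0.23333.
RR = 0.77586/0.23333 = 3.32512
AR% = (RR − 1)/RR × 100 = (3.32512 − 1)/3.32512 × 100 = 69.9259%

69.9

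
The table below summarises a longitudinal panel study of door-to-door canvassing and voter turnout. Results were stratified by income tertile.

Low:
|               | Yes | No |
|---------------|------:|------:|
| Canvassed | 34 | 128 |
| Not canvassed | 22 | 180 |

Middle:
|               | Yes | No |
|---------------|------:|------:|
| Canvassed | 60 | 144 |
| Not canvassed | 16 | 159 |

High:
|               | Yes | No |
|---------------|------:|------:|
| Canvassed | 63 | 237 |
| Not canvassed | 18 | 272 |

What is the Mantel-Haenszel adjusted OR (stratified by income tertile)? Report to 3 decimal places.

3.375

OR_MH = Σ(aᵢdᵢ/nᵢ) / Σ(bᵢcᵢ/nᵢ), where nᵢ is the stratum total.
Stratum 1 (Low): n = 364; a·d/n = 34·180/364 = 16.8132; b·c/n = 128·22/364 = 7.7363
Stratum 2 (Middle): n = 379; a·d/n = 60·159/379 = 25.1715; b·c/n = 144·16/379 = 6.0792
Stratum 3 (High): n = 590; a·d/n = 63·272/590 = 29.0441; b·c/n = 237·18/590 = 7.2305
OR_MH = (16.8132 + 25.1715 + 29.0441) / (7.7363 + 6.0792 + 7.2305) = 71.0288 / 21.0459 = 3.37494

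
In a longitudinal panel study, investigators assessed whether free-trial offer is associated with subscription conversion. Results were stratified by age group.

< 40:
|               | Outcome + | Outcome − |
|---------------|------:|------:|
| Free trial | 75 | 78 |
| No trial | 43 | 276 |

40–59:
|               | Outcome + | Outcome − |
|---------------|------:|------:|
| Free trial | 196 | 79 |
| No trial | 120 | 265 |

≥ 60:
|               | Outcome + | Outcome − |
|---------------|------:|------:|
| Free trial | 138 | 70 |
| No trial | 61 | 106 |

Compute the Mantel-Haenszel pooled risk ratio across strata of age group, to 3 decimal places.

2.316

RR_MH = Σ(aᵢ·n₀ᵢ/nᵢ) / Σ(cᵢ·n₁ᵢ/nᵢ), with n₁ᵢ = aᵢ+bᵢ (exposed), n₀ᵢ = cᵢ+dᵢ (unexposed), nᵢ = n₁ᵢ+n₀ᵢ.
Stratum 1 (< 40): n₁ = 153, n₀ = 319, n = 472; a·n₀/n = 75·319/472 = 50.6886; c·n₁/n = 43·153/472 = 13.9386
Stratum 2 (40–59): n₁ = 275, n₀ = 385, n = 660; a·n₀/n = 196·385/660 = 114.3333; c·n₁/n = 120·275/660 = 50.0000
Stratum 3 (≥ 60): n₁ = 208, n₀ = 167, n = 375; a·n₀/n = 138·167/375 = 61.4560; c·n₁/n = 61·208/375 = 33.8347
RR_MH = (50.6886 + 114.3333 + 61.4560) / (13.9386 + 50.0000 + 33.8347) = 226.4779 / 97.7732 = 2.31636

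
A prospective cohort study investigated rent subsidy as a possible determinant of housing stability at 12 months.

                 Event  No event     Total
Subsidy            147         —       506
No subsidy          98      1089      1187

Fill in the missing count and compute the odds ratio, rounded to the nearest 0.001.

4.550

The missing cell is in the exposed row: 506 − 147 = 359.
So a = 147, b = 359, c = 98, d = 1089.
OR = (a·d)/(b·c) = (147 × 1089) / (359 × 98) = 160083 / 35182 = 4.55014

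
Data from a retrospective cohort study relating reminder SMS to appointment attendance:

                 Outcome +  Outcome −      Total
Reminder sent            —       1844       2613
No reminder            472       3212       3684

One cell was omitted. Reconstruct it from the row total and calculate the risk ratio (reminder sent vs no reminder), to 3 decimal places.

The missing cell is in the exposed row: 2613 − 1844 = 769.
So a = 769, b = 1844, c = 472, d = 3212.
RR = [a/(a+b)] / [c/(c+d)] = (769/2613) / (472/3684) = 0.29430/0.12812 = 2.29702

2.297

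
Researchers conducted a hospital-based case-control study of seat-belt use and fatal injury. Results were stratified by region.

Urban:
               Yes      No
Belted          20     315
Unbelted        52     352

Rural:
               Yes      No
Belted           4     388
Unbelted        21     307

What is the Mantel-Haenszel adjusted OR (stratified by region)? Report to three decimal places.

OR_MH = Σ(aᵢdᵢ/nᵢ) / Σ(bᵢcᵢ/nᵢ), where nᵢ is the stratum total.
Stratum 1 (Urban): n = 739; a·d/n = 20·352/739 = 9.5264; b·c/n = 315·52/739 = 22.1651
Stratum 2 (Rural): n = 720; a·d/n = 4·307/720 = 1.7056; b·c/n = 388·21/720 = 11.3167
OR_MH = (9.5264 + 1.7056) / (22.1651 + 11.3167) = 11.2319 / 33.4818 = 0.33546

0.335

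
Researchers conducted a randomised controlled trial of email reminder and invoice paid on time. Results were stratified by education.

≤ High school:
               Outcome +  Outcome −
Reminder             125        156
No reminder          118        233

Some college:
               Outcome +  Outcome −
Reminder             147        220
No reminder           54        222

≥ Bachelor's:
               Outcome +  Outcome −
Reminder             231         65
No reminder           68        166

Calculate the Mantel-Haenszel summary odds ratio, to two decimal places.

3.02

OR_MH = Σ(aᵢdᵢ/nᵢ) / Σ(bᵢcᵢ/nᵢ), where nᵢ is the stratum total.
Stratum 1 (≤ High school): n = 632; a·d/n = 125·233/632 = 46.0839; b·c/n = 156·118/632 = 29.1266
Stratum 2 (Some college): n = 643; a·d/n = 147·222/643 = 50.7527; b·c/n = 220·54/643 = 18.4759
Stratum 3 (≥ Bachelor's): n = 530; a·d/n = 231·166/530 = 72.3509; b·c/n = 65·68/530 = 8.3396
OR_MH = (46.0839 + 50.7527 + 72.3509) / (29.1266 + 18.4759 + 8.3396) = 169.1875 / 55.9421 = 3.02433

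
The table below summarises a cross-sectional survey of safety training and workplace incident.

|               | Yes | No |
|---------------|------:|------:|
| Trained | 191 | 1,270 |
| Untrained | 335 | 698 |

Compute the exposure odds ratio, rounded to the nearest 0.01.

0.31

Cells: a = 191, b = 1270, c = 335, d = 698.
OR = (a·d)/(b·c) = (191 × 698) / (1270 × 335) = 133318 / 425450 = 0.31336
Exposure is associated with lower odds of workplace incident (OR = 0.31 < 1).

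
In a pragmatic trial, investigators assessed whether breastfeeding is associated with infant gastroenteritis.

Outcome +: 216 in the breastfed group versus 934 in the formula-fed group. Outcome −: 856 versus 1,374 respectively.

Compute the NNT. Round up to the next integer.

Risk in treated group = 216/1072 = 0.20149; risk in control = 934/2308 = 0.40468.
Absolute risk reduction = 0.40468 − 0.20149 = 0.20319
NNT = 1 / ARR = 1 / 0.20319 = 4.922 → round up → 5

5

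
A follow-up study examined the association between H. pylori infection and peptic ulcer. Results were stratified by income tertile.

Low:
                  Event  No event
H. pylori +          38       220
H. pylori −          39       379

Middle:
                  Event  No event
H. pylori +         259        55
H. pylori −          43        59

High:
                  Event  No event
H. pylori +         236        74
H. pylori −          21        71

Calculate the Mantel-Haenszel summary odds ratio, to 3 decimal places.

4.483

OR_MH = Σ(aᵢdᵢ/nᵢ) / Σ(bᵢcᵢ/nᵢ), where nᵢ is the stratum total.
Stratum 1 (Low): n = 676; a·d/n = 38·379/676 = 21.3047; b·c/n = 220·39/676 = 12.6923
Stratum 2 (Middle): n = 416; a·d/n = 259·59/416 = 36.7332; b·c/n = 55·43/416 = 5.6851
Stratum 3 (High): n = 402; a·d/n = 236·71/402 = 41.6816; b·c/n = 74·21/402 = 3.8657
OR_MH = (21.3047 + 36.7332 + 41.6816) / (12.6923 + 5.6851 + 3.8657) = 99.7195 / 22.2431 = 4.48317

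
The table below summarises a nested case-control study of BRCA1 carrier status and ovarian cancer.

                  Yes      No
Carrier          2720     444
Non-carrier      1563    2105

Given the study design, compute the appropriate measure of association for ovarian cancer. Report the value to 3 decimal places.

8.250

Cells: a = 2720, b = 444, c = 1563, d = 2105.
This is a nested case-control study: participants were sampled on outcome status, so risks in the source population cannot be estimated directly — relative risk is not valid here. The odds ratio is the appropriate measure.
OR = (a·d)/(b·c) = (2720 × 2105) / (444 × 1563) = 5725600 / 693972 = 8.25048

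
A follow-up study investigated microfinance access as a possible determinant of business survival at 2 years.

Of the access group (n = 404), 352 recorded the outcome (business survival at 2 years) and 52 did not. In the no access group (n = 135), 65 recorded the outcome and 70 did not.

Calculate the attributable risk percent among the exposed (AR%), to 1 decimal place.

From the description: a = 352, b = 52, c = 65, d = 70.
Risk in exposed = 352/404 = 0.87129; risk in unexposed = 65/135 = 0.48148.
RR = 0.87129/0.48148 = 1.80960
AR% = (RR − 1)/RR × 100 = (1.80960 − 1)/1.80960 × 100 = 44.7391%

44.7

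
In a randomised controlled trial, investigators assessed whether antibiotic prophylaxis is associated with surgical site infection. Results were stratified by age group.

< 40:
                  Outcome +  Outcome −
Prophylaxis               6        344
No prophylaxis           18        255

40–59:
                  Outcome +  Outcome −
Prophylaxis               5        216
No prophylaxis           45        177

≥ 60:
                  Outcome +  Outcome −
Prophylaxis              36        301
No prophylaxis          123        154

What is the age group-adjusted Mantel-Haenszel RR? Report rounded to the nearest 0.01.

RR_MH = Σ(aᵢ·n₀ᵢ/nᵢ) / Σ(cᵢ·n₁ᵢ/nᵢ), with n₁ᵢ = aᵢ+bᵢ (exposed), n₀ᵢ = cᵢ+dᵢ (unexposed), nᵢ = n₁ᵢ+n₀ᵢ.
Stratum 1 (< 40): n₁ = 350, n₀ = 273, n = 623; a·n₀/n = 6·273/623 = 2.6292; c·n₁/n = 18·350/623 = 10.1124
Stratum 2 (40–59): n₁ = 221, n₀ = 222, n = 443; a·n₀/n = 5·222/443 = 2.5056; c·n₁/n = 45·221/443 = 22.4492
Stratum 3 (≥ 60): n₁ = 337, n₀ = 277, n = 614; a·n₀/n = 36·277/614 = 16.2410; c·n₁/n = 123·337/614 = 67.5098
RR_MH = (2.6292 + 2.5056 + 16.2410) / (10.1124 + 22.4492 + 67.5098) = 21.3759 / 100.0713 = 0.21361

0.21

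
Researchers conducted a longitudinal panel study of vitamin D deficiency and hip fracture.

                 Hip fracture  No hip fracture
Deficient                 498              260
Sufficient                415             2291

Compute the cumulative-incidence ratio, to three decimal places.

Cells: a = 498, b = 260, c = 415, d = 2291.
Risk in exposed = 498/758 = 0.65699; risk in unexposed = 415/2706 = 0.15336.
RR = 0.65699 / 0.15336 = 4.28391
The risk among the exposed is 4.28 times that among the unexposed.

4.284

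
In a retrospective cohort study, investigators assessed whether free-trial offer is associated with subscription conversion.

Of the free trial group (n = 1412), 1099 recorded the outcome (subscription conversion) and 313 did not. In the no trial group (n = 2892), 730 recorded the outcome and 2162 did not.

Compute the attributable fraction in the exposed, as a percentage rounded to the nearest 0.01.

From the description: a = 1099, b = 313, c = 730, d = 2162.
Risk in exposed = 1099/1412 = 0.77833; risk in unexposed = 730/2892 = 0.25242.
RR = 0.77833/0.25242 = 3.08346
AR% = (RR − 1)/RR × 100 = (3.08346 − 1)/3.08346 × 100 = 67.5689%

67.57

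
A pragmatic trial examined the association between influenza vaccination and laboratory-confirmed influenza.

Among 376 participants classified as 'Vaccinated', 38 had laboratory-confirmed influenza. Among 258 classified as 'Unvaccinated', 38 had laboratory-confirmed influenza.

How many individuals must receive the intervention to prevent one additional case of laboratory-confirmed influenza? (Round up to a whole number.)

Risk in treated group = 38/376 = 0.10106; risk in control = 38/258 = 0.14729.
Absolute risk reduction = 0.14729 − 0.10106 = 0.04622
NNT = 1 / ARR = 1 / 0.04622 = 21.634 → round up → 22

22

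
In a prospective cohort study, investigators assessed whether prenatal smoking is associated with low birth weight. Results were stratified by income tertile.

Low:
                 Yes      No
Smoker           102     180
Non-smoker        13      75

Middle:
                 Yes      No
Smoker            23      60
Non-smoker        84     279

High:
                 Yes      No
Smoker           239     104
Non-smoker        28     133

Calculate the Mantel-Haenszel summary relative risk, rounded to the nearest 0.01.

2.68

RR_MH = Σ(aᵢ·n₀ᵢ/nᵢ) / Σ(cᵢ·n₁ᵢ/nᵢ), with n₁ᵢ = aᵢ+bᵢ (exposed), n₀ᵢ = cᵢ+dᵢ (unexposed), nᵢ = n₁ᵢ+n₀ᵢ.
Stratum 1 (Low): n₁ = 282, n₀ = 88, n = 370; a·n₀/n = 102·88/370 = 24.2595; c·n₁/n = 13·282/370 = 9.9081
Stratum 2 (Middle): n₁ = 83, n₀ = 363, n = 446; a·n₀/n = 23·363/446 = 18.7197; c·n₁/n = 84·83/446 = 15.6323
Stratum 3 (High): n₁ = 343, n₀ = 161, n = 504; a·n₀/n = 239·161/504 = 76.3472; c·n₁/n = 28·343/504 = 19.0556
RR_MH = (24.2595 + 18.7197 + 76.3472) / (9.9081 + 15.6323 + 19.0556) = 119.3264 / 44.5960 = 2.67572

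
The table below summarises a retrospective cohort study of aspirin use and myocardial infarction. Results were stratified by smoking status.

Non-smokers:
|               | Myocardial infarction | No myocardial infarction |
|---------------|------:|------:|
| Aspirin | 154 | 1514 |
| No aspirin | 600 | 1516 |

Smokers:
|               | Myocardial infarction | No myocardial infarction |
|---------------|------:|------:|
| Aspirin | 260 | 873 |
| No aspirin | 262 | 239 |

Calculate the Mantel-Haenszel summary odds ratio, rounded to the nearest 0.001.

0.262

OR_MH = Σ(aᵢdᵢ/nᵢ) / Σ(bᵢcᵢ/nᵢ), where nᵢ is the stratum total.
Stratum 1 (Non-smokers): n = 3784; a·d/n = 154·1516/3784 = 61.6977; b·c/n = 1514·600/3784 = 240.0634
Stratum 2 (Smokers): n = 1634; a·d/n = 260·239/1634 = 38.0294; b·c/n = 873·262/1634 = 139.9792
OR_MH = (61.6977 + 38.0294) / (240.0634 + 139.9792) = 99.7271 / 380.0426 = 0.26241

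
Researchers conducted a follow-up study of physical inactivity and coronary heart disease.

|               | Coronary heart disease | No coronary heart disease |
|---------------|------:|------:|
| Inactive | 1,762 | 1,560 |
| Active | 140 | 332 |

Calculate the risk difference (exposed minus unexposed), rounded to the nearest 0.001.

0.234

Cells: a = 1762, b = 1560, c = 140, d = 332.
Risk in exposed = 1762/3322 = 0.530403; risk in unexposed = 140/472 = 0.296610.
Risk difference = 0.530403 − 0.296610 = 0.233793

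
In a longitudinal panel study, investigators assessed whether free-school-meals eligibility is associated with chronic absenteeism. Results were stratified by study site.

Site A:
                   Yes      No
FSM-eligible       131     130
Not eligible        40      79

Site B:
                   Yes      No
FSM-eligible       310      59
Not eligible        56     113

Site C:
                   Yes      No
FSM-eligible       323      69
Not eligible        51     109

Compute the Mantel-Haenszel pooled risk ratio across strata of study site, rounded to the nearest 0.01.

RR_MH = Σ(aᵢ·n₀ᵢ/nᵢ) / Σ(cᵢ·n₁ᵢ/nᵢ), with n₁ᵢ = aᵢ+bᵢ (exposed), n₀ᵢ = cᵢ+dᵢ (unexposed), nᵢ = n₁ᵢ+n₀ᵢ.
Stratum 1 (Site A): n₁ = 261, n₀ = 119, n = 380; a·n₀/n = 131·119/380 = 41.0237; c·n₁/n = 40·261/380 = 27.4737
Stratum 2 (Site B): n₁ = 369, n₀ = 169, n = 538; a·n₀/n = 310·169/538 = 97.3792; c·n₁/n = 56·369/538 = 38.4089
Stratum 3 (Site C): n₁ = 392, n₀ = 160, n = 552; a·n₀/n = 323·160/552 = 93.6232; c·n₁/n = 51·392/552 = 36.2174
RR_MH = (41.0237 + 97.3792 + 93.6232) / (27.4737 + 38.4089 + 36.2174) = 232.0261 / 102.1000 = 2.27254

2.27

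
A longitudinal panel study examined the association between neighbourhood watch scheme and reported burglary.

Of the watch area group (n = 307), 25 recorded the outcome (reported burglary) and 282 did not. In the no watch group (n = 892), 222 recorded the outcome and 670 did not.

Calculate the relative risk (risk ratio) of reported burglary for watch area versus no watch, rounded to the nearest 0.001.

From the description: a = 25, b = 282, c = 222, d = 670.
Risk in exposed = 25/307 = 0.08143; risk in unexposed = 222/892 = 0.24888.
RR = 0.08143 / 0.24888 = 0.32720
The risk is 67% lower among the exposed than among the unexposed.

0.327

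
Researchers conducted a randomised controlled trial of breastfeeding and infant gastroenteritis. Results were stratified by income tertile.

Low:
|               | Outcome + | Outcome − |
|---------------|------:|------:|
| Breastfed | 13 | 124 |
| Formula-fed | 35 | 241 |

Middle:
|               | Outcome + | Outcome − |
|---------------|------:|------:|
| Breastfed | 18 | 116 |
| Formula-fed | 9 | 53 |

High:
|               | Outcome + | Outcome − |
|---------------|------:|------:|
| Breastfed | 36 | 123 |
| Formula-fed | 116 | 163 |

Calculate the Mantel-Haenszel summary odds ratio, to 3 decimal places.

OR_MH = Σ(aᵢdᵢ/nᵢ) / Σ(bᵢcᵢ/nᵢ), where nᵢ is the stratum total.
Stratum 1 (Low): n = 413; a·d/n = 13·241/413 = 7.5860; b·c/n = 124·35/413 = 10.5085
Stratum 2 (Middle): n = 196; a·d/n = 18·53/196 = 4.8673; b·c/n = 116·9/196 = 5.3265
Stratum 3 (High): n = 438; a·d/n = 36·163/438 = 13.3973; b·c/n = 123·116/438 = 32.5753
OR_MH = (7.5860 + 4.8673 + 13.3973) / (10.5085 + 5.3265 + 32.5753) = 25.8506 / 48.4103 = 0.53399

0.534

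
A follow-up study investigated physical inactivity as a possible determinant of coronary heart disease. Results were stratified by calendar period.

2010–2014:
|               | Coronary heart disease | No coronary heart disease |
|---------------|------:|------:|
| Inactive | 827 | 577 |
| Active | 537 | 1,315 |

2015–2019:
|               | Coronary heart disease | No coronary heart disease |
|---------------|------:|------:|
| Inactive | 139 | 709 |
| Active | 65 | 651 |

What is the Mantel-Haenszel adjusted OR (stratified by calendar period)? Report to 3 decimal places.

3.144

OR_MH = Σ(aᵢdᵢ/nᵢ) / Σ(bᵢcᵢ/nᵢ), where nᵢ is the stratum total.
Stratum 1 (2010–2014): n = 3256; a·d/n = 827·1315/3256 = 334.0003; b·c/n = 577·537/3256 = 95.1625
Stratum 2 (2015–2019): n = 1564; a·d/n = 139·651/1564 = 57.8574; b·c/n = 709·65/1564 = 29.4661
OR_MH = (334.0003 + 57.8574) / (95.1625 + 29.4661) = 391.8577 / 124.6286 = 3.14420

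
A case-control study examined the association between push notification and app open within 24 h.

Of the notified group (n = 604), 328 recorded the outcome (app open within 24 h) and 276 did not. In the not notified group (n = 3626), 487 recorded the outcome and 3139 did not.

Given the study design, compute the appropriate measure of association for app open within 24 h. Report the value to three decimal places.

7.660

From the description: a = 328, b = 276, c = 487, d = 3139.
This is a case-control study: participants were sampled on outcome status, so risks in the source population cannot be estimated directly — relative risk is not valid here. The odds ratio is the appropriate measure.
OR = (a·d)/(b·c) = (328 × 3139) / (276 × 487) = 1029592 / 134412 = 7.65997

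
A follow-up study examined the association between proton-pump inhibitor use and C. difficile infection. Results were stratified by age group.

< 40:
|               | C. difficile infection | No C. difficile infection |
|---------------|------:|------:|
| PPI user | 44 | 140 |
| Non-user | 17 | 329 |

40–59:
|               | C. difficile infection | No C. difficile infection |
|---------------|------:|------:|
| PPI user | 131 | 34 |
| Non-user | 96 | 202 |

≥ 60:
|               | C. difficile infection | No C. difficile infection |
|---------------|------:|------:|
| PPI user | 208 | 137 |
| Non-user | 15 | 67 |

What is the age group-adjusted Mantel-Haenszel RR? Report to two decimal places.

RR_MH = Σ(aᵢ·n₀ᵢ/nᵢ) / Σ(cᵢ·n₁ᵢ/nᵢ), with n₁ᵢ = aᵢ+bᵢ (exposed), n₀ᵢ = cᵢ+dᵢ (unexposed), nᵢ = n₁ᵢ+n₀ᵢ.
Stratum 1 (< 40): n₁ = 184, n₀ = 346, n = 530; a·n₀/n = 44·346/530 = 28.7245; c·n₁/n = 17·184/530 = 5.9019
Stratum 2 (40–59): n₁ = 165, n₀ = 298, n = 463; a·n₀/n = 131·298/463 = 84.3153; c·n₁/n = 96·165/463 = 34.2117
Stratum 3 (≥ 60): n₁ = 345, n₀ = 82, n = 427; a·n₀/n = 208·82/427 = 39.9438; c·n₁/n = 15·345/427 = 12.1194
RR_MH = (28.7245 + 84.3153 + 39.9438) / (5.9019 + 34.2117 + 12.1194) = 152.9837 / 52.2330 = 2.92887

2.93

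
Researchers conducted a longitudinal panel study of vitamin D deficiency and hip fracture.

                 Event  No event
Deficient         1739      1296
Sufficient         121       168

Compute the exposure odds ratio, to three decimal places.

1.863

Cells: a = 1739, b = 1296, c = 121, d = 168.
OR = (a·d)/(b·c) = (1739 × 168) / (1296 × 121) = 292152 / 156816 = 1.86302
The odds of hip fracture are about 1.86 times as high in the deficient group.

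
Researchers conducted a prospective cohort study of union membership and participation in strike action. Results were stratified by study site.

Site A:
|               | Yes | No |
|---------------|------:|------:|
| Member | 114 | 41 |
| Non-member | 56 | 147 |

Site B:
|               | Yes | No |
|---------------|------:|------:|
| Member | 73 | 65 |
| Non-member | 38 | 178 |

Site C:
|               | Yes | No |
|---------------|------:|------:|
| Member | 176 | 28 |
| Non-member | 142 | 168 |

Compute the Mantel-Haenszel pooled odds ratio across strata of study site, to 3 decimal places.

OR_MH = Σ(aᵢdᵢ/nᵢ) / Σ(bᵢcᵢ/nᵢ), where nᵢ is the stratum total.
Stratum 1 (Site A): n = 358; a·d/n = 114·147/358 = 46.8101; b·c/n = 41·56/358 = 6.4134
Stratum 2 (Site B): n = 354; a·d/n = 73·178/354 = 36.7062; b·c/n = 65·38/354 = 6.9774
Stratum 3 (Site C): n = 514; a·d/n = 176·168/514 = 57.5253; b·c/n = 28·142/514 = 7.7354
OR_MH = (46.8101 + 36.7062 + 57.5253) / (6.4134 + 6.9774 + 7.7354) = 141.0416 / 21.1262 = 6.67614

6.676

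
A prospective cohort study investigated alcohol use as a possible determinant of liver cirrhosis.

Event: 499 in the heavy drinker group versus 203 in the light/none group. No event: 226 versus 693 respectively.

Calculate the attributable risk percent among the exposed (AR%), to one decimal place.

67.1

From the description: a = 499, b = 226, c = 203, d = 693.
Risk in exposed = 499/725 = 0.68828; risk in unexposed = 203/896 = 0.22656.
RR = 0.68828/0.22656 = 3.03791
AR% = (RR − 1)/RR × 100 = (3.03791 − 1)/3.03791 × 100 = 67.0826%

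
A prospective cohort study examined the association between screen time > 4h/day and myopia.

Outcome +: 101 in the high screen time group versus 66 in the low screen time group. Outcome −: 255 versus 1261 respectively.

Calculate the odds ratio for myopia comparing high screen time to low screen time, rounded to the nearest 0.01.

7.57

From the description: a = 101, b = 255, c = 66, d = 1261.
OR = (a·d)/(b·c) = (101 × 1261) / (255 × 66) = 127361 / 16830 = 7.56750
The odds of myopia are about 7.57 times as high in the high screen time group.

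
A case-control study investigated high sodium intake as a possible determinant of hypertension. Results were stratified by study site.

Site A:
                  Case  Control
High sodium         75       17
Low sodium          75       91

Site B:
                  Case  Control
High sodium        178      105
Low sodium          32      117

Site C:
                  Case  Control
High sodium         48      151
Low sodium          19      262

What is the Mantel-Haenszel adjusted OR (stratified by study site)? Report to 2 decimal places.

OR_MH = Σ(aᵢdᵢ/nᵢ) / Σ(bᵢcᵢ/nᵢ), where nᵢ is the stratum total.
Stratum 1 (Site A): n = 258; a·d/n = 75·91/258 = 26.4535; b·c/n = 17·75/258 = 4.9419
Stratum 2 (Site B): n = 432; a·d/n = 178·117/432 = 48.2083; b·c/n = 105·32/432 = 7.7778
Stratum 3 (Site C): n = 480; a·d/n = 48·262/480 = 26.2000; b·c/n = 151·19/480 = 5.9771
OR_MH = (26.4535 + 48.2083 + 26.2000) / (4.9419 + 7.7778 + 5.9771) = 100.8618 / 18.6967 = 5.39463

5.39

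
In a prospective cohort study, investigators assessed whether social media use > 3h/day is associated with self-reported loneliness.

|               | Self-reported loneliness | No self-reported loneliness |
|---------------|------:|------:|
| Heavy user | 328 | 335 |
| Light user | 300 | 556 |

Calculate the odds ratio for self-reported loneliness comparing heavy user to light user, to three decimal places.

Cells: a = 328, b = 335, c = 300, d = 556.
OR = (a·d)/(b·c) = (328 × 556) / (335 × 300) = 182368 / 100500 = 1.81461
The odds of self-reported loneliness are about 1.81 times as high in the heavy user group.

1.815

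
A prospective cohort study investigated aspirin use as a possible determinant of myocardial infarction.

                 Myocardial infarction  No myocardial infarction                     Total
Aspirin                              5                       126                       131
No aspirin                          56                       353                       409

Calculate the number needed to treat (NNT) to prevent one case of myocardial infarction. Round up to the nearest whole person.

11

Risk in treated group = 5/131 = 0.03817; risk in control = 56/409 = 0.13692.
Absolute risk reduction = 0.13692 − 0.03817 = 0.09875
NNT = 1 / ARR = 1 / 0.09875 = 10.126 → round up → 11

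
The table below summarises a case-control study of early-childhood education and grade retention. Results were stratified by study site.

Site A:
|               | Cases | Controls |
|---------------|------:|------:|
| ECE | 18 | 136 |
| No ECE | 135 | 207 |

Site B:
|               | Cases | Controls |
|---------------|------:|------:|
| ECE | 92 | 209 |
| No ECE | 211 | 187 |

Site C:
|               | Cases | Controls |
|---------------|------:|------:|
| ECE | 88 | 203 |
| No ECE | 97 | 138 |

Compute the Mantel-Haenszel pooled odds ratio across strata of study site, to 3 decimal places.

OR_MH = Σ(aᵢdᵢ/nᵢ) / Σ(bᵢcᵢ/nᵢ), where nᵢ is the stratum total.
Stratum 1 (Site A): n = 496; a·d/n = 18·207/496 = 7.5121; b·c/n = 136·135/496 = 37.0161
Stratum 2 (Site B): n = 699; a·d/n = 92·187/699 = 24.6123; b·c/n = 209·211/699 = 63.0887
Stratum 3 (Site C): n = 526; a·d/n = 88·138/526 = 23.0875; b·c/n = 203·97/526 = 37.4354
OR_MH = (7.5121 + 24.6123 + 23.0875) / (37.0161 + 63.0887 + 37.4354) = 55.2119 / 137.5402 = 0.40142

0.401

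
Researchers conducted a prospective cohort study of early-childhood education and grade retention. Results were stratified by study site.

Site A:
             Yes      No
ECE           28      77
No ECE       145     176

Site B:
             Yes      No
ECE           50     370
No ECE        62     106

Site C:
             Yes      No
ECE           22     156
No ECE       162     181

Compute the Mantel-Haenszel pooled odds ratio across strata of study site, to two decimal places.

OR_MH = Σ(aᵢdᵢ/nᵢ) / Σ(bᵢcᵢ/nᵢ), where nᵢ is the stratum total.
Stratum 1 (Site A): n = 426; a·d/n = 28·176/426 = 11.5681; b·c/n = 77·145/426 = 26.2089
Stratum 2 (Site B): n = 588; a·d/n = 50·106/588 = 9.0136; b·c/n = 370·62/588 = 39.0136
Stratum 3 (Site C): n = 521; a·d/n = 22·181/521 = 7.6430; b·c/n = 156·162/521 = 48.5067
OR_MH = (11.5681 + 9.0136 + 7.6430) / (26.2089 + 39.0136 + 48.5067) = 28.2247 / 113.7292 = 0.24817

0.25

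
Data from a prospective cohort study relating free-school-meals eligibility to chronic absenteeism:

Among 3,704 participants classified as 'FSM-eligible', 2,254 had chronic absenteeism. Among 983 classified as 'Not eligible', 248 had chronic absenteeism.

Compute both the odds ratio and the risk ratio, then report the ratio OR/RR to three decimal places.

From the description: a = 2254, b = 1450, c = 248, d = 735.
OR = (2254·735)/(1450·248) = 1656690/359600 = 4.60704
Risk in exposed = 2254/3704 = 0.60853; risk in unexposed = 248/983 = 0.25229; RR = 2.41204
OR/RR = 4.60704 / 2.41204 = 1.91002
The outcome is not rare, so the OR lies further from 1 than the RR.

1.910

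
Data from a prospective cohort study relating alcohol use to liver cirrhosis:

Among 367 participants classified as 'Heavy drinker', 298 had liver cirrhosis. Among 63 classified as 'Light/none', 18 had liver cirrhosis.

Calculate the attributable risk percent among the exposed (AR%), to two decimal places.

From the description: a = 298, b = 69, c = 18, d = 45.
Risk in exposed = 298/367 = 0.81199; risk in unexposed = 18/63 = 0.28571.
RR = 0.81199/0.28571 = 2.84196
AR% = (RR − 1)/RR × 100 = (2.84196 − 1)/2.84196 × 100 = 64.8130%

64.81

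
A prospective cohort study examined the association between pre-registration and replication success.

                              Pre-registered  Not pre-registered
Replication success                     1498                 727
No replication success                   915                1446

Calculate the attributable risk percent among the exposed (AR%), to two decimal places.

46.11

Reading the table with exposure as columns: a = 1498 (Pre-registered, case), b = 915 (Pre-registered, non-case), c = 727 (Not pre-registered, case), d = 1446.
Risk in exposed = 1498/2413 = 0.62080; risk in unexposed = 727/2173 = 0.33456.
RR = 0.62080/0.33456 = 1.85558
AR% = (RR − 1)/RR × 100 = (1.85558 − 1)/1.85558 × 100 = 46.1085%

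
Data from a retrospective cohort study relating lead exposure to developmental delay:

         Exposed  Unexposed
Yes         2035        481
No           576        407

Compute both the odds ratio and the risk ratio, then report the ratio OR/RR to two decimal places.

2.08

Reading the table with exposure as columns: a = 2035 (Exposed, case), b = 576 (Exposed, non-case), c = 481 (Unexposed, case), d = 407.
OR = (2035·407)/(576·481) = 828245/277056 = 2.98945
Risk in exposed = 2035/2611 = 0.77939; risk in unexposed = 481/888 = 0.54167; RR = 1.43888
OR/RR = 2.98945 / 1.43888 = 2.07762
The outcome is not rare, so the OR lies further from 1 than the RR.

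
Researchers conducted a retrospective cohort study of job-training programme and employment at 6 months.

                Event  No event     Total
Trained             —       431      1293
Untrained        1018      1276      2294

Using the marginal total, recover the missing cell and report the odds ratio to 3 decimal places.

The missing cell is in the exposed row: 1293 − 431 = 862.
So a = 862, b = 431, c = 1018, d = 1276.
OR = (a·d)/(b·c) = (862 × 1276) / (431 × 1018) = 1099912 / 438758 = 2.50688

2.507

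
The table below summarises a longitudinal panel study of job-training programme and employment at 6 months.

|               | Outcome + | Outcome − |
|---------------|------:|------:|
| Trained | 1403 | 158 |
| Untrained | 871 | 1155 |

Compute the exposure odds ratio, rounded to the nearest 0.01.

Cells: a = 1403, b = 158, c = 871, d = 1155.
OR = (a·d)/(b·c) = (1403 × 1155) / (158 × 871) = 1620465 / 137618 = 11.77509
The odds of employment at 6 months are about 11.78 times as high in the trained group.

11.78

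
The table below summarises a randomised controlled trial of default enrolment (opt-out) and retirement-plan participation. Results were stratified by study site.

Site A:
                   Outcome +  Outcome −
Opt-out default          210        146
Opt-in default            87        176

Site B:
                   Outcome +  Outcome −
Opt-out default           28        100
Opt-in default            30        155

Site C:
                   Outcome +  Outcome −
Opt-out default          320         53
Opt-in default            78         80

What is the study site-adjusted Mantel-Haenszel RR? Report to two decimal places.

RR_MH = Σ(aᵢ·n₀ᵢ/nᵢ) / Σ(cᵢ·n₁ᵢ/nᵢ), with n₁ᵢ = aᵢ+bᵢ (exposed), n₀ᵢ = cᵢ+dᵢ (unexposed), nᵢ = n₁ᵢ+n₀ᵢ.
Stratum 1 (Site A): n₁ = 356, n₀ = 263, n = 619; a·n₀/n = 210·263/619 = 89.2246; c·n₁/n = 87·356/619 = 50.0355
Stratum 2 (Site B): n₁ = 128, n₀ = 185, n = 313; a·n₀/n = 28·185/313 = 16.5495; c·n₁/n = 30·128/313 = 12.2684
Stratum 3 (Site C): n₁ = 373, n₀ = 158, n = 531; a·n₀/n = 320·158/531 = 95.2166; c·n₁/n = 78·373/531 = 54.7910
RR_MH = (89.2246 + 16.5495 + 95.2166) / (50.0355 + 12.2684 + 54.7910) = 200.9906 / 117.0949 = 1.71648

1.72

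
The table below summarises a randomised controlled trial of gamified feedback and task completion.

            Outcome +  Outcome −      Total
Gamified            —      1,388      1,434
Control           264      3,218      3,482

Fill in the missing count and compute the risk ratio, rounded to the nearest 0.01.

The missing cell is in the exposed row: 1434 − 1388 = 46.
So a = 46, b = 1388, c = 264, d = 3218.
RR = [a/(a+b)] / [c/(c+d)] = (46/1434) / (264/3482) = 0.03208/0.07582 = 0.42309

0.42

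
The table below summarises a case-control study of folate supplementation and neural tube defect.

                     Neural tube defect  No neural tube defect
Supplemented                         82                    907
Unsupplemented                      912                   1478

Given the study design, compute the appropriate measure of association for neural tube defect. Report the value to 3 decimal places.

Cells: a = 82, b = 907, c = 912, d = 1478.
This is a case-control study: participants were sampled on outcome status, so risks in the source population cannot be estimated directly — relative risk is not valid here. The odds ratio is the appropriate measure.
OR = (a·d)/(b·c) = (82 × 1478) / (907 × 912) = 121196 / 827184 = 0.14652

0.147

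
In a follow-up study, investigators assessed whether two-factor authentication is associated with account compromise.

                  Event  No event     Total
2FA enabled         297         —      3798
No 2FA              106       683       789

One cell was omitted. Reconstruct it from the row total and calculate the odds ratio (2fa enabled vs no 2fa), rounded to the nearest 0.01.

0.55

The missing cell is in the exposed row: 3798 − 297 = 3501.
So a = 297, b = 3501, c = 106, d = 683.
OR = (a·d)/(b·c) = (297 × 683) / (3501 × 106) = 202851 / 371106 = 0.54661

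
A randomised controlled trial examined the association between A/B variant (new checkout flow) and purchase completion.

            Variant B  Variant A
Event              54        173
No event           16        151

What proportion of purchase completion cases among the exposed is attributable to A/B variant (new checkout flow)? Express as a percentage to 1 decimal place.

30.8

Reading the table with exposure as columns: a = 54 (Variant B, case), b = 16 (Variant B, non-case), c = 173 (Variant A, case), d = 151.
Risk in exposed = 54/70 = 0.77143; risk in unexposed = 173/324 = 0.53395.
RR = 0.77143/0.53395 = 1.44476
AR% = (RR − 1)/RR × 100 = (1.44476 − 1)/1.44476 × 100 = 30.7842%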